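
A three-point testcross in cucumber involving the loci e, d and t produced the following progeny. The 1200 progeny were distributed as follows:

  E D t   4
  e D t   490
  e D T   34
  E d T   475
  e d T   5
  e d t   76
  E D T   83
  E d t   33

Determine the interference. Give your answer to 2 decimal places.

0.15

The two most frequent reciprocal classes, e D t and E d T, are the parental types, so the F1 was e D t / E d T.
The two rarest classes, E D t and e d T, are the double crossovers. Comparing them with the parentals, only the e allele has switched, so e is the middle locus and the order is t – e – d.
t–e: (67 + 9)/1200 = 0.0633; e–d: (159 + 9)/1200 = 0.1400.
Expected DCO frequency = 0.0633 × 0.1400 ≈ 0.00886; observed = 9/1200 ≈ 0.00750.
Coefficient of coincidence = 0.00750/0.00886 ≈ 0.85; interference = 1 − 0.85 = 0.15.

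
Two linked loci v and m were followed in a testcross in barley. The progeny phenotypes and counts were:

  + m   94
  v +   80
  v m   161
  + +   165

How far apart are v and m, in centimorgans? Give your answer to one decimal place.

The two most frequent classes, + + (165) and v m (161), are the parental types, so the F1 was + + / v m.
The recombinant classes are + m and v +: 94 + 80 = 174.
Recombination frequency = 174/500 = 0.3480 ≈ 34.8%, i.e. 34.8 centimorgans.

34.8 centimorgans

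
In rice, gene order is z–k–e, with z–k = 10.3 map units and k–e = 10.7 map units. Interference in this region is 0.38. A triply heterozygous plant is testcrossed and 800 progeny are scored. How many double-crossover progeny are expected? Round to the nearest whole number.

Map distances give recombination frequencies of 0.103 and 0.107 for the two intervals.
With interference 0.38 (so coincidence = 0.62), expected double-crossover frequency = 0.103 × 0.107 × 0.62 = 0.00683.
Expected number = 0.00683 × 800 = 5.47 ≈ 5.

5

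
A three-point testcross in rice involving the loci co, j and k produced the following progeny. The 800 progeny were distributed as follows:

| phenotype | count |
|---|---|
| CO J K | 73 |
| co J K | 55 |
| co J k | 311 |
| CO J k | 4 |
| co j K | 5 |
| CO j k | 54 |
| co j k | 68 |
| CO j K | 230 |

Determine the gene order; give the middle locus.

co

The two most frequent reciprocal classes, co J k and CO j K, are the parental types, so the F1 was co J k / CO j K.
The two rarest classes, CO J k and co j K, are the double crossovers. Comparing them with the parentals, only the co allele has switched, so co is the middle locus and the order is k – co – j.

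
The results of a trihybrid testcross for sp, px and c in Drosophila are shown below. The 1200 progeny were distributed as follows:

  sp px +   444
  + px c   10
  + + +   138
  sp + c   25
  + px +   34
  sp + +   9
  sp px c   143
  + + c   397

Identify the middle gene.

px

The two most frequent reciprocal classes, + + c and sp px +, are the parental types, so the F1 was + + c / sp px +.
The two rarest classes, + px c and sp + +, are the double crossovers. Comparing them with the parentals, only the px allele has switched, so px is the middle locus and the order is sp – px – c.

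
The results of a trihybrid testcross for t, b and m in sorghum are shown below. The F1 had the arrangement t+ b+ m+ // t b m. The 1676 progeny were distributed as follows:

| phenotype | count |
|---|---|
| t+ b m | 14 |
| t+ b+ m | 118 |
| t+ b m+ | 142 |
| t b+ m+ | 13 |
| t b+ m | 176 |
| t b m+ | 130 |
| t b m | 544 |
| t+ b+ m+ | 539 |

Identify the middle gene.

The two rarest classes, t b+ m+ and t+ b m, are the double crossovers. Comparing them with the parentals, only the t allele has switched, so t is the middle locus and the order is b – t – m.

t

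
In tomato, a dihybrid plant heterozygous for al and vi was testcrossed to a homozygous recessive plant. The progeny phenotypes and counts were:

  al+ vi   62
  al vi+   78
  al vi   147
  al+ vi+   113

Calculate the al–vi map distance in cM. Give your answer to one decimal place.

The two most frequent classes, al+ vi+ (113) and al vi (147), are the parental types, so the F1 was al+ vi+ / al vi.
The recombinant classes are al+ vi and al vi+: 62 + 78 = 140.
Recombination frequency = 140/400 = 0.3500 ≈ 35.0%, i.e. 35.0 cM.

35.0 cM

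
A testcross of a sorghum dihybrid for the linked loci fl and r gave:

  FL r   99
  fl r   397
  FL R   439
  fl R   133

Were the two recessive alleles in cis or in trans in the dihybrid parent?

cis

The two most frequent classes are FL R (439) and fl r (397); these are the parental (non-recombinant) types.
So the F1 carried FL R on one chromosome and fl r on the other — the recessive alleles are on the same chromosome (cis / coupling).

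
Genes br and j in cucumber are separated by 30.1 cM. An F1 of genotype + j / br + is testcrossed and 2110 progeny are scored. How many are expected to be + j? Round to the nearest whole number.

A map distance of 30.1 cM corresponds to a recombination frequency of 0.301.
The F1 is + j / br +, so + j is a parental gamete class with expected frequency (1 − r)/2 = 0.699/2 = 0.3495.
Expected number = 0.3495 × 2110 = 737.45 ≈ 737.

737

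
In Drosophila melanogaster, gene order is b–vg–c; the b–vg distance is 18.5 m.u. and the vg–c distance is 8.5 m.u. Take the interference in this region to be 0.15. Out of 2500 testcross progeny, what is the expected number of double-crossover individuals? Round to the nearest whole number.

Map distances give recombination frequencies of 0.185 and 0.085 for the two intervals.
With interference 0.15 (so coincidence = 0.85), expected double-crossover frequency = 0.185 × 0.085 × 0.85 = 0.01337.
Expected number = 0.01337 × 2500 = 33.42 ≈ 33.

33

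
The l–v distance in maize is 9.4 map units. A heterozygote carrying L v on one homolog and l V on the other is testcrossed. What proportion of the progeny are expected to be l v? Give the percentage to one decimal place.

4.7%

A map distance of 9.4 map units corresponds to a recombination frequency of 0.094.
The F1 is L v / l V, so l v is a recombinant gamete class with expected frequency r/2 = 0.094/2 = 0.0470.
That is 0.0470 = 4.7% of the progeny.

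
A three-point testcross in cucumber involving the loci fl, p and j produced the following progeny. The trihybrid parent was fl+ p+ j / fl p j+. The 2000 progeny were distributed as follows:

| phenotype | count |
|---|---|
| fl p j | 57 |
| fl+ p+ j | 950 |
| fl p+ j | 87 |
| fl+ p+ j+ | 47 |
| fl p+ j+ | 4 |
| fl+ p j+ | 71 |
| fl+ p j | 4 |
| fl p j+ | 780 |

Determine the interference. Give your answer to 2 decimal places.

0.14

The two rarest classes, fl+ p j and fl p+ j+, are the double crossovers. Comparing them with the parentals, only the p allele has switched, so p is the middle locus and the order is fl – p – j.
fl–p: (158 + 8)/2000 = 0.0830; p–j: (104 + 8)/2000 = 0.0560.
Expected DCO frequency = 0.0830 × 0.0560 ≈ 0.00465; observed = 8/2000 ≈ 0.00400.
Coefficient of coincidence = 0.00400/0.00465 ≈ 0.86; interference = 1 − 0.86 = 0.14.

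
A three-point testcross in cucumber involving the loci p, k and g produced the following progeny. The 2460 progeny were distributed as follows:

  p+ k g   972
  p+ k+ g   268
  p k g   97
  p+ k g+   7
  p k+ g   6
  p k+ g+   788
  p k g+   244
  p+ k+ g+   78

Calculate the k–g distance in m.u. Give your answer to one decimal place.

21.3 m.u.

The two most frequent reciprocal classes, p k+ g+ and p+ k g, are the parental types, so the F1 was p k+ g+ / p+ k g.
The two rarest classes, p k+ g and p+ k g+, are the double crossovers. Comparing them with the parentals, only the g allele has switched, so g is the middle locus and the order is k – g – p.
Crossovers in the k–g interval produce the single-crossover classes p k g+ and p+ k+ g (244 + 268 = 512) plus the double crossovers (13).
RF(k–g) = (512 + 13) / 2460 = 525/2460 = 0.2134 → 21.3 m.u.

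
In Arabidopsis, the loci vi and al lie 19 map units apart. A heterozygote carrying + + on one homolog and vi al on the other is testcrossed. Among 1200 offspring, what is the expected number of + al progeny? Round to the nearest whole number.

114

A map distance of 19 map units corresponds to a recombination frequency of 0.190.
The F1 is + + / vi al, so + al is a recombinant gamete class with expected frequency r/2 = 0.190/2 = 0.0950.
Expected number = 0.0950 × 1200 = 114.00 ≈ 114.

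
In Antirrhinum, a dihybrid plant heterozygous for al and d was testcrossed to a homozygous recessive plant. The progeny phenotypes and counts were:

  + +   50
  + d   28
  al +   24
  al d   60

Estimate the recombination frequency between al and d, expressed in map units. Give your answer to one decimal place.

The two most frequent classes, + + (50) and al d (60), are the parental types, so the F1 was + + / al d.
The recombinant classes are + d and al +: 28 + 24 = 52.
Recombination frequency = 52/162 = 0.3210 ≈ 32.1%, i.e. 32.1 map units.

32.1 map units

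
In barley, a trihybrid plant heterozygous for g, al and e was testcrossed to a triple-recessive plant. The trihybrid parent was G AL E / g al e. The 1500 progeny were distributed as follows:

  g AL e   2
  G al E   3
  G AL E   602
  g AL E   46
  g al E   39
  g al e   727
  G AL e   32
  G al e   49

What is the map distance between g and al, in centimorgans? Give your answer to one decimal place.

6.7 centimorgans

The two rarest classes, G al E and g AL e, are the double crossovers. Comparing them with the parentals, only the al allele has switched, so al is the middle locus and the order is g – al – e.
Crossovers in the g–al interval produce the single-crossover classes g AL E and G al e (46 + 49 = 95) plus the double crossovers (5).
RF(g–al) = (95 + 5) / 1500 = 100/1500 = 0.0667 → 6.7 centimorgans.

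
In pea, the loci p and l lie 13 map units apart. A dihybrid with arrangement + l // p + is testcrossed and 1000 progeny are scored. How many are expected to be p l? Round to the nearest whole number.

A map distance of 13 map units corresponds to a recombination frequency of 0.130.
The F1 is + l / p +, so p l is a recombinant gamete class with expected frequency r/2 = 0.130/2 = 0.0650.
Expected number = 0.0650 × 1000 = 65.00 ≈ 65.

65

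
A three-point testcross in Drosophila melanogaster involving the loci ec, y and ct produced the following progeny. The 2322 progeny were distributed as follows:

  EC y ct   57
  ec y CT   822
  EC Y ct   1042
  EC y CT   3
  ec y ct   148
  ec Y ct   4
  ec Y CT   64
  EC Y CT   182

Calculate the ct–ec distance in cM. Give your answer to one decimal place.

The two most frequent reciprocal classes, EC Y ct and ec y CT, are the parental types, so the F1 was EC Y ct / ec y CT.
The two rarest classes, ec Y ct and EC y CT, are the double crossovers. Comparing them with the parentals, only the ec allele has switched, so ec is the middle locus and the order is y – ec – ct.
Crossovers in the ec–ct interval produce the single-crossover classes EC Y CT and ec y ct (182 + 148 = 330) plus the double crossovers (7).
RF(ec–ct) = (330 + 7) / 2322 = 337/2322 = 0.1451 → 14.5 cM.

14.5 cM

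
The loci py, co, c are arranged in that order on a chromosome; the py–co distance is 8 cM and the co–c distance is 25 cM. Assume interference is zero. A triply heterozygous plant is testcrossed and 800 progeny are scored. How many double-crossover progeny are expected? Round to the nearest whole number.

16

Map distances give recombination frequencies of 0.080 and 0.250 for the two intervals.
With no interference, expected double-crossover frequency = 0.080 × 0.250 = 0.02000.
Expected number = 0.02000 × 800 = 16.00 ≈ 16.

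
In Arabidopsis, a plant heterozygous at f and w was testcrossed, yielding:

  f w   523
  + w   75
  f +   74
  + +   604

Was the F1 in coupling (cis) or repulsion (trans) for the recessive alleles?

The two most frequent classes are + + (604) and f w (523); these are the parental (non-recombinant) types.
So the F1 carried + + on one chromosome and f w on the other — the recessive alleles are on the same chromosome (cis / coupling).

cis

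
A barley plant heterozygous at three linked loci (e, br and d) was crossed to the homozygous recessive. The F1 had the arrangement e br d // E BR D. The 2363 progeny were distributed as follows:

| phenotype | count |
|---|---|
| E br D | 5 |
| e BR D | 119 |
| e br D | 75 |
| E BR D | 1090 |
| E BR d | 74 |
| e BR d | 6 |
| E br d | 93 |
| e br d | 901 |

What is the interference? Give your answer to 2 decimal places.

The two rarest classes, e BR d and E br D, are the double crossovers. Comparing them with the parentals, only the br allele has switched, so br is the middle locus and the order is d – br – e.
d–br: (149 + 11)/2363 = 0.0677; br–e: (212 + 11)/2363 = 0.0944.
Expected DCO frequency = 0.0677 × 0.0944 ≈ 0.00639; observed = 11/2363 ≈ 0.00466.
Coefficient of coincidence = 0.00466/0.00639 ≈ 0.73; interference = 1 − 0.73 = 0.27.

0.27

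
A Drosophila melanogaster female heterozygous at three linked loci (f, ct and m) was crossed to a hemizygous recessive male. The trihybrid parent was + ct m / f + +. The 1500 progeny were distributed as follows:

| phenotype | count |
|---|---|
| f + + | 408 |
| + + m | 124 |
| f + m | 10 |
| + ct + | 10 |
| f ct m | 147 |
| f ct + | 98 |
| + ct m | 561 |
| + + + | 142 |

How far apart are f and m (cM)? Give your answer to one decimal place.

The two rarest classes, + ct + and f + m, are the double crossovers. Comparing them with the parentals, only the m allele has switched, so m is the middle locus and the order is f – m – ct.
Crossovers in the f–m interval produce the single-crossover classes f ct m and + + + (147 + 142 = 289) plus the double crossovers (20).
RF(f–m) = (289 + 20) / 1500 = 309/1500 = 0.2060 → 20.6 cM.

20.6 cM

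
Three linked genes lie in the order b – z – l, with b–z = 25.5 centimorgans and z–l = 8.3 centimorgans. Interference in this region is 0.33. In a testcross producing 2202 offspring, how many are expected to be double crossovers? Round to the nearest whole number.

31

Map distances give recombination frequencies of 0.255 and 0.083 for the two intervals.
With interference 0.33 (so coincidence = 0.67), expected double-crossover frequency = 0.255 × 0.083 × 0.67 = 0.01418.
Expected number = 0.01418 × 2202 = 31.23 ≈ 31.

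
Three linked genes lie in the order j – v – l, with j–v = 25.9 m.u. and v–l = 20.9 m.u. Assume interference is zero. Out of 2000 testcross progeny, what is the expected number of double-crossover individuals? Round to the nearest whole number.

108

Map distances give recombination frequencies of 0.259 and 0.209 for the two intervals.
With no interference, expected double-crossover frequency = 0.259 × 0.209 = 0.05413.
Expected number = 0.05413 × 2000 = 108.26 ≈ 108.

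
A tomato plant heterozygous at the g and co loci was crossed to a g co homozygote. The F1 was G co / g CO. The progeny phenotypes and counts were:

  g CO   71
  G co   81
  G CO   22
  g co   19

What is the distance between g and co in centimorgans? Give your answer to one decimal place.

The recombinant classes are G CO and g co: 22 + 19 = 41.
Recombination frequency = 41/193 = 0.2124 ≈ 21.2%, i.e. 21.2 centimorgans.

21.2 centimorgans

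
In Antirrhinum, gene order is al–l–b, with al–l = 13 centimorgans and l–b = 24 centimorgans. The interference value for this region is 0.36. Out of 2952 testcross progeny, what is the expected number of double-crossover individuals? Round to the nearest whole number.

59

Map distances give recombination frequencies of 0.130 and 0.240 for the two intervals.
With interference 0.36 (so coincidence = 0.64), expected double-crossover frequency = 0.130 × 0.240 × 0.64 = 0.01997.
Expected number = 0.01997 × 2952 = 58.95 ≈ 59.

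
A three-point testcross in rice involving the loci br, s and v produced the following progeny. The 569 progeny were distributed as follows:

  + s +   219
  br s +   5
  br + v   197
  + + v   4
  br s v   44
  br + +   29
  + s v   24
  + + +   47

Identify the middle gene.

br

The two most frequent reciprocal classes, br + v and + s +, are the parental types, so the F1 was br + v / + s +.
The two rarest classes, + + v and br s +, are the double crossovers. Comparing them with the parentals, only the br allele has switched, so br is the middle locus and the order is s – br – v.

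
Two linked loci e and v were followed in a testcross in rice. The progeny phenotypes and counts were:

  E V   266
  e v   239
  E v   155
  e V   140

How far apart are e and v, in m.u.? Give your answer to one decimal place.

36.9 m.u.

The two most frequent classes, E V (266) and e v (239), are the parental types, so the F1 was E V / e v.
The recombinant classes are E v and e V: 155 + 140 = 295.
Recombination frequency = 295/800 = 0.3688 ≈ 36.9%, i.e. 36.9 m.u.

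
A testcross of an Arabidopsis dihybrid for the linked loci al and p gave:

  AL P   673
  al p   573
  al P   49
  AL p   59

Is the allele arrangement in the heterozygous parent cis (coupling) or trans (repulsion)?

cis

The two most frequent classes are AL P (673) and al p (573); these are the parental (non-recombinant) types.
So the F1 carried AL P on one chromosome and al p on the other — the recessive alleles are on the same chromosome (cis / coupling).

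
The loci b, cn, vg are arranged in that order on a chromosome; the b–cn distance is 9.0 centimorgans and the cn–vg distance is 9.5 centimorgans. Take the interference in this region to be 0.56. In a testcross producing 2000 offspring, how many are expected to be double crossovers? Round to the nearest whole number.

8

Map distances give recombination frequencies of 0.090 and 0.095 for the two intervals.
With interference 0.56 (so coincidence = 0.44), expected double-crossover frequency = 0.090 × 0.095 × 0.44 = 0.00376.
Expected number = 0.00376 × 2000 = 7.52 ≈ 8.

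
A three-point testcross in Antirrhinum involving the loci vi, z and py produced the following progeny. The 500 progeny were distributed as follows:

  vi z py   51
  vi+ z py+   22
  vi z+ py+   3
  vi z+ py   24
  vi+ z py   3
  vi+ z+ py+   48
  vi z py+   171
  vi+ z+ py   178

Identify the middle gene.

The two most frequent reciprocal classes, vi z py+ and vi+ z+ py, are the parental types, so the F1 was vi z py+ / vi+ z+ py.
The two rarest classes, vi z+ py+ and vi+ z py, are the double crossovers. Comparing them with the parentals, only the z allele has switched, so z is the middle locus and the order is py – z – vi.

z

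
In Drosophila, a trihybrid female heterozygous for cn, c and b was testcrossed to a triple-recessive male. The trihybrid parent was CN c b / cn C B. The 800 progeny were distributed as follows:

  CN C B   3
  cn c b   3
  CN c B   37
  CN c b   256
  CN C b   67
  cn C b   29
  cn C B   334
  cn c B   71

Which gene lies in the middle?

The two rarest classes, cn c b and CN C B, are the double crossovers. Comparing them with the parentals, only the cn allele has switched, so cn is the middle locus and the order is b – cn – c.

cn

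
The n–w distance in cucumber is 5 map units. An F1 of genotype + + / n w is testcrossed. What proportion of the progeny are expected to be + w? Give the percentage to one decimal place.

A map distance of 5 map units corresponds to a recombination frequency of 0.050.
The F1 is + + / n w, so + w is a recombinant gamete class with expected frequency r/2 = 0.050/2 = 0.0250.
That is 0.0250 = 2.5% of the progeny.

2.5%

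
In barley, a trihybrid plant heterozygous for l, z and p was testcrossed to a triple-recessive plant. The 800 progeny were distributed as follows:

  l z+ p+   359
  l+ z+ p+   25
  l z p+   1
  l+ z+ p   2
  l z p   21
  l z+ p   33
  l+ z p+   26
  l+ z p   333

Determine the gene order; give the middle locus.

The two most frequent reciprocal classes, l z+ p+ and l+ z p, are the parental types, so the F1 was l z+ p+ / l+ z p.
The two rarest classes, l z p+ and l+ z+ p, are the double crossovers. Comparing them with the parentals, only the z allele has switched, so z is the middle locus and the order is p – z – l.

z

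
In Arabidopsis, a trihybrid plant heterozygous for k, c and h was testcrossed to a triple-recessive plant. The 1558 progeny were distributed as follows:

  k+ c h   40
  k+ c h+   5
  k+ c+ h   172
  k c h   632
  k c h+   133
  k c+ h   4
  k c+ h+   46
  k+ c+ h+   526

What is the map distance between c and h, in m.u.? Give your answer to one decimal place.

The two most frequent reciprocal classes, k+ c+ h+ and k c h, are the parental types, so the F1 was k+ c+ h+ / k c h.
The two rarest classes, k+ c h+ and k c+ h, are the double crossovers. Comparing them with the parentals, only the c allele has switched, so c is the middle locus and the order is h – c – k.
Crossovers in the h–c interval produce the single-crossover classes k+ c+ h and k c h+ (172 + 133 = 305) plus the double crossovers (9).
RF(h–c) = (305 + 9) / 1558 = 314/1558 = 0.2015 → 20.2 m.u.

20.2 m.u.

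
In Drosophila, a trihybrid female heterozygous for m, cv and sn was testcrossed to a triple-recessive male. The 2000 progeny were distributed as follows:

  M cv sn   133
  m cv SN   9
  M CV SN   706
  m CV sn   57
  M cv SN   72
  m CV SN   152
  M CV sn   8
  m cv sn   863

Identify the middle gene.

sn

The two most frequent reciprocal classes, m cv sn and M CV SN, are the parental types, so the F1 was m cv sn / M CV SN.
The two rarest classes, m cv SN and M CV sn, are the double crossovers. Comparing them with the parentals, only the sn allele has switched, so sn is the middle locus and the order is cv – sn – m.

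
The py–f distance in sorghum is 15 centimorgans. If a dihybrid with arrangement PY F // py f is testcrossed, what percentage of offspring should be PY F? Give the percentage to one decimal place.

42.5%

A map distance of 15 centimorgans corresponds to a recombination frequency of 0.150.
The F1 is PY F / py f, so PY F is a parental gamete class with expected frequency (1 − r)/2 = 0.850/2 = 0.4250.
That is 0.4250 = 42.5% of the progeny.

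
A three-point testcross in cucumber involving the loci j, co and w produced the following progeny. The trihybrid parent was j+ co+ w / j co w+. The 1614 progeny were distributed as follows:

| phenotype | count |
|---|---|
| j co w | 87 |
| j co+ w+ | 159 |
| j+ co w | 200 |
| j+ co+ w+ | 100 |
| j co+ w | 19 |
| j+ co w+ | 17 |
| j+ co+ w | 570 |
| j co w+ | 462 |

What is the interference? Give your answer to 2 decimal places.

0.34

The two rarest classes, j co+ w and j+ co w+, are the double crossovers. Comparing them with the parentals, only the j allele has switched, so j is the middle locus and the order is co – j – w.
co–j: (359 + 36)/1614 = 0.2447; j–w: (187 + 36)/1614 = 0.1382.
Expected DCO frequency = 0.2447 × 0.1382 ≈ 0.03382; observed = 36/1614 ≈ 0.02230.
Coefficient of coincidence = 0.02230/0.03382 ≈ 0.66; interference = 1 − 0.66 = 0.34.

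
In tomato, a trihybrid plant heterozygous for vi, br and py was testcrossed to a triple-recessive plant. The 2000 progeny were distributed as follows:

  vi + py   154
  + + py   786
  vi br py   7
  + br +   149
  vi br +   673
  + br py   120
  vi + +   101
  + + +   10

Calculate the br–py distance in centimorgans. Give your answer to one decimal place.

The two most frequent reciprocal classes, vi br + and + + py, are the parental types, so the F1 was vi br + / + + py.
The two rarest classes, vi br py and + + +, are the double crossovers. Comparing them with the parentals, only the py allele has switched, so py is the middle locus and the order is br – py – vi.
Crossovers in the br–py interval produce the single-crossover classes vi + + and + br py (101 + 120 = 221) plus the double crossovers (17).
RF(br–py) = (221 + 17) / 2000 = 238/2000 = 0.1190 → 11.9 centimorgans.

11.9 centimorgans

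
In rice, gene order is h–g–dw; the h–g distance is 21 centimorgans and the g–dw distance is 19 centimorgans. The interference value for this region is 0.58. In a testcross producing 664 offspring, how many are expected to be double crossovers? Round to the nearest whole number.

Map distances give recombination frequencies of 0.210 and 0.190 for the two intervals.
With interference 0.58 (so coincidence = 0.42), expected double-crossover frequency = 0.210 × 0.190 × 0.42 = 0.01676.
Expected number = 0.01676 × 664 = 11.13 ≈ 11.

11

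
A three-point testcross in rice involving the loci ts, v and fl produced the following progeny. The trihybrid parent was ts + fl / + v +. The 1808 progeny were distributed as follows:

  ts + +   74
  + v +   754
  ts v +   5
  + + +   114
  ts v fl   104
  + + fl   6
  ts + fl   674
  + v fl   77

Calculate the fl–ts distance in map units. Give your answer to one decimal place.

9.0 map units

The two rarest classes, + + fl and ts v +, are the double crossovers. Comparing them with the parentals, only the ts allele has switched, so ts is the middle locus and the order is fl – ts – v.
Crossovers in the fl–ts interval produce the single-crossover classes ts + + and + v fl (74 + 77 = 151) plus the double crossovers (11).
RF(fl–ts) = (151 + 11) / 1808 = 162/1808 = 0.0896 → 9.0 map units.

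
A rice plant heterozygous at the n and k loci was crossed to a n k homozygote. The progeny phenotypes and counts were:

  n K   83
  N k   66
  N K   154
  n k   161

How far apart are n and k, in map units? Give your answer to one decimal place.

32.1 map units

The two most frequent classes, N K (154) and n k (161), are the parental types, so the F1 was N K / n k.
The recombinant classes are N k and n K: 66 + 83 = 149.
Recombination frequency = 149/464 = 0.3211 ≈ 32.1%, i.e. 32.1 map units.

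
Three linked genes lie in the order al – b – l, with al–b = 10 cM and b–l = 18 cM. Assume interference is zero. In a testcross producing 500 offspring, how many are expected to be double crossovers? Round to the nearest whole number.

Map distances give recombination frequencies of 0.100 and 0.180 for the two intervals.
With no interference, expected double-crossover frequency = 0.100 × 0.180 = 0.01800.
Expected number = 0.01800 × 500 = 9.00 ≈ 9.

9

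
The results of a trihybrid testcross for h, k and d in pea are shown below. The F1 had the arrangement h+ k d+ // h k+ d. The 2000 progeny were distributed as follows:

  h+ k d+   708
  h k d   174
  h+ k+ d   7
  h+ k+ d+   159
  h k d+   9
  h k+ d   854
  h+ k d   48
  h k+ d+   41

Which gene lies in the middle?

The two rarest classes, h k d+ and h+ k+ d, are the double crossovers. Comparing them with the parentals, only the h allele has switched, so h is the middle locus and the order is k – h – d.

h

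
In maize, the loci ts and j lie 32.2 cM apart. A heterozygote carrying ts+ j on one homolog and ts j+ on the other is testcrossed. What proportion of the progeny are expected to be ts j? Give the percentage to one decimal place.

A map distance of 32.2 cM corresponds to a recombination frequency of 0.322.
The F1 is ts+ j / ts j+, so ts j is a recombinant gamete class with expected frequency r/2 = 0.322/2 = 0.1610.
That is 0.1610 = 16.1% of the progeny.

16.1%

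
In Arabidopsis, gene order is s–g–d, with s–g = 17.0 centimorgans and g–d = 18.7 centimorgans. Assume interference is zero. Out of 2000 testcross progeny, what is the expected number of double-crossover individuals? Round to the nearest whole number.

Map distances give recombination frequencies of 0.170 and 0.187 for the two intervals.
With no interference, expected double-crossover frequency = 0.170 × 0.187 = 0.03179.
Expected number = 0.03179 × 2000 = 63.58 ≈ 64.

64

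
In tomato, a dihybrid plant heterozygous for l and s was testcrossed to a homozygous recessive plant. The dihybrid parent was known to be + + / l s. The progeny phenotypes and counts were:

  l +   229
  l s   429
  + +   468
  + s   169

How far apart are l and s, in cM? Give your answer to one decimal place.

The recombinant classes are + s and l +: 169 + 229 = 398.
Recombination frequency = 398/1295 = 0.3073 ≈ 30.7%, i.e. 30.7 cM.

30.7 cM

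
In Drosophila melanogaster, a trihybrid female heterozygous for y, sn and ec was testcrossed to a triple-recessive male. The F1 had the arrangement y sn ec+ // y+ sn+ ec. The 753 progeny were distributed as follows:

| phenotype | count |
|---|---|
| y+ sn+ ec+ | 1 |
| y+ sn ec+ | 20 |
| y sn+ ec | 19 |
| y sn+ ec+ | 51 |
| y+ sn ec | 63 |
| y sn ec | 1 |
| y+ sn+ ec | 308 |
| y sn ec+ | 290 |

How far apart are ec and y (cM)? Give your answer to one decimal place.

5.4 cM

The two rarest classes, y sn ec and y+ sn+ ec+, are the double crossovers. Comparing them with the parentals, only the ec allele has switched, so ec is the middle locus and the order is sn – ec – y.
Crossovers in the ec–y interval produce the single-crossover classes y+ sn ec+ and y sn+ ec (20 + 19 = 39) plus the double crossovers (2).
RF(ec–y) = (39 + 2) / 753 = 41/753 = 0.0544 → 5.4 cM.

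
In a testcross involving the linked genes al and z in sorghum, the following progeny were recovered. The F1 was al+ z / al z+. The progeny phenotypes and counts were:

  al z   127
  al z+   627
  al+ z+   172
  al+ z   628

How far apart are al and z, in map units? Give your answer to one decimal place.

The recombinant classes are al+ z+ and al z: 172 + 127 = 299.
Recombination frequency = 299/1554 = 0.1924 ≈ 19.2%, i.e. 19.2 map units.

19.2 map units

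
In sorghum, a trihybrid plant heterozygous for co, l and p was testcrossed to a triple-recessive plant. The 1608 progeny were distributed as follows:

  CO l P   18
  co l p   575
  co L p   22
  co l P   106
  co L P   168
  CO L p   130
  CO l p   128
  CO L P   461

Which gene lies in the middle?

l

The two most frequent reciprocal classes, co l p and CO L P, are the parental types, so the F1 was co l p / CO L P.
The two rarest classes, co L p and CO l P, are the double crossovers. Comparing them with the parentals, only the l allele has switched, so l is the middle locus and the order is p – l – co.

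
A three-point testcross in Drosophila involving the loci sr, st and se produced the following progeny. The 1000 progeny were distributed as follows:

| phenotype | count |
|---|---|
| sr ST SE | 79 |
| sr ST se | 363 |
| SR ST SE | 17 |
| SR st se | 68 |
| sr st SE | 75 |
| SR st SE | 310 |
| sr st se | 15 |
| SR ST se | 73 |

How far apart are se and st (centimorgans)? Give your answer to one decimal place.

The two most frequent reciprocal classes, sr ST se and SR st SE, are the parental types, so the F1 was sr ST se / SR st SE.
The two rarest classes, sr st se and SR ST SE, are the double crossovers. Comparing them with the parentals, only the st allele has switched, so st is the middle locus and the order is sr – st – se.
Crossovers in the st–se interval produce the single-crossover classes sr ST SE and SR st se (79 + 68 = 147) plus the double crossovers (32).
RF(st–se) = (147 + 32) / 1000 = 179/1000 = 0.1790 → 17.9 centimorgans.

17.9 centimorgans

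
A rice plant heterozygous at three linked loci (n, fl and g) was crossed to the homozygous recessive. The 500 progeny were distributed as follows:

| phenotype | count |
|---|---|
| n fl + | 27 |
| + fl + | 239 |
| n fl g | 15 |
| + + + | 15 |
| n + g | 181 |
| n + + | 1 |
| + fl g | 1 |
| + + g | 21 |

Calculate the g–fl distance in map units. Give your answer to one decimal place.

The two most frequent reciprocal classes, + fl + and n + g, are the parental types, so the F1 was + fl + / n + g.
The two rarest classes, + fl g and n + +, are the double crossovers. Comparing them with the parentals, only the g allele has switched, so g is the middle locus and the order is n – g – fl.
Crossovers in the g–fl interval produce the single-crossover classes + + + and n fl g (15 + 15 = 30) plus the double crossovers (2).
RF(g–fl) = (30 + 2) / 500 = 32/500 = 0.0640 → 6.4 map units.

6.4 map units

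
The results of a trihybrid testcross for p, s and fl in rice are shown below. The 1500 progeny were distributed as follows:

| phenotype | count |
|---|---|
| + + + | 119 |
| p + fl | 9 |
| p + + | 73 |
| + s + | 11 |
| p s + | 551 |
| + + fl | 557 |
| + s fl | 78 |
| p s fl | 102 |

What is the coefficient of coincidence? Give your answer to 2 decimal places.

The two most frequent reciprocal classes, p s + and + + fl, are the parental types, so the F1 was p s + / + + fl.
The two rarest classes, + s + and p + fl, are the double crossovers. Comparing them with the parentals, only the p allele has switched, so p is the middle locus and the order is fl – p – s.
fl–p: (221 + 20)/1500 = 0.1607; p–s: (151 + 20)/1500 = 0.1140.
Expected DCO frequency = 0.1607 × 0.1140 ≈ 0.01832; observed = 20/1500 ≈ 0.01333.
Coefficient of coincidence = 0.01333/0.01832 ≈ 0.73.

0.73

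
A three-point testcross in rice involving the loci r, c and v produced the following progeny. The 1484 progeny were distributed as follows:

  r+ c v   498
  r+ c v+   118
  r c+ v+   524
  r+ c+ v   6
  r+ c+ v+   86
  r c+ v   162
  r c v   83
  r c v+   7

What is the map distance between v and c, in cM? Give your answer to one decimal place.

The two most frequent reciprocal classes, r c+ v+ and r+ c v, are the parental types, so the F1 was r c+ v+ / r+ c v.
The two rarest classes, r c v+ and r+ c+ v, are the double crossovers. Comparing them with the parentals, only the c allele has switched, so c is the middle locus and the order is r – c – v.
Crossovers in the c–v interval produce the single-crossover classes r c+ v and r+ c v+ (162 + 118 = 280) plus the double crossovers (13).
RF(c–v) = (280 + 13) / 1484 = 293/1484 = 0.1974 → 19.7 cM.

19.7 cM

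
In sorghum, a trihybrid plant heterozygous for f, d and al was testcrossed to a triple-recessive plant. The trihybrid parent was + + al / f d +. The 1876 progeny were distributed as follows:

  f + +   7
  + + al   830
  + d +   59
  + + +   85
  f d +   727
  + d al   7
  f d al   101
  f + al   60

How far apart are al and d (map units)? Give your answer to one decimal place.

10.7 map units

The two rarest classes, + d al and f + +, are the double crossovers. Comparing them with the parentals, only the d allele has switched, so d is the middle locus and the order is al – d – f.
Crossovers in the al–d interval produce the single-crossover classes + + + and f d al (85 + 101 = 186) plus the double crossovers (14).
RF(al–d) = (186 + 14) / 1876 = 200/1876 = 0.1066 → 10.7 map units.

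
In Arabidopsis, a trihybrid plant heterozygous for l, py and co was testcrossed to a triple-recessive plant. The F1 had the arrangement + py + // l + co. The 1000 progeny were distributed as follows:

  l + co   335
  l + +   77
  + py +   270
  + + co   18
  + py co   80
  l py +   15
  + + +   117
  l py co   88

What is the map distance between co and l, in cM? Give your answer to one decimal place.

The two rarest classes, l py + and + + co, are the double crossovers. Comparing them with the parentals, only the l allele has switched, so l is the middle locus and the order is py – l – co.
Crossovers in the l–co interval produce the single-crossover classes + py co and l + + (80 + 77 = 157) plus the double crossovers (33).
RF(l–co) = (157 + 33) / 1000 = 190/1000 = 0.1900 → 19.0 cM.

19.0 cM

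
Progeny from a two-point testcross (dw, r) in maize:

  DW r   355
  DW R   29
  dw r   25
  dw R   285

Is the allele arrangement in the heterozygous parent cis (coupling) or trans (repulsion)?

trans

The two most frequent classes are DW r (355) and dw R (285); these are the parental (non-recombinant) types.
So the F1 carried DW r on one chromosome and dw R on the other — the recessive alleles are on opposite chromosomes (trans / repulsion).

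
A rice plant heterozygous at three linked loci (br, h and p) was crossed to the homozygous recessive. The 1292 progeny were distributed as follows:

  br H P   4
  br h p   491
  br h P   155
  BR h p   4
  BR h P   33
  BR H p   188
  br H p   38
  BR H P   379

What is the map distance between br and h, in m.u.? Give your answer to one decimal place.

6.1 m.u.

The two most frequent reciprocal classes, br h p and BR H P, are the parental types, so the F1 was br h p / BR H P.
The two rarest classes, BR h p and br H P, are the double crossovers. Comparing them with the parentals, only the br allele has switched, so br is the middle locus and the order is p – br – h.
Crossovers in the br–h interval produce the single-crossover classes br H p and BR h P (38 + 33 = 71) plus the double crossovers (8).
RF(br–h) = (71 + 8) / 1292 = 79/1292 = 0.0611 → 6.1 m.u.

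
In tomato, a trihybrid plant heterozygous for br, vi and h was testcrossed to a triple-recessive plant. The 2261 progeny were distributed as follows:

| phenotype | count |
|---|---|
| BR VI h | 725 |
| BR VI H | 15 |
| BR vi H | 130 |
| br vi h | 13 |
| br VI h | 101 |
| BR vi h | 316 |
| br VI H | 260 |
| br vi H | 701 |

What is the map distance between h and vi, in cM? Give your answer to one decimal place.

The two most frequent reciprocal classes, br vi H and BR VI h, are the parental types, so the F1 was br vi H / BR VI h.
The two rarest classes, br vi h and BR VI H, are the double crossovers. Comparing them with the parentals, only the h allele has switched, so h is the middle locus and the order is vi – h – br.
Crossovers in the vi–h interval produce the single-crossover classes br VI H and BR vi h (260 + 316 = 576) plus the double crossovers (28).
RF(vi–h) = (576 + 28) / 2261 = 604/2261 = 0.2671 → 26.7 cM.

26.7 cM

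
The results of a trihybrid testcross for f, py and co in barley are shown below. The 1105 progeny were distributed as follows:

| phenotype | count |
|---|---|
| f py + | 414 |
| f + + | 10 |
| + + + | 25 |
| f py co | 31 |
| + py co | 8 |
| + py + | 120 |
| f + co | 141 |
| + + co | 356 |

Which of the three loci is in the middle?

py

The two most frequent reciprocal classes, + + co and f py +, are the parental types, so the F1 was + + co / f py +.
The two rarest classes, + py co and f + +, are the double crossovers. Comparing them with the parentals, only the py allele has switched, so py is the middle locus and the order is f – py – co.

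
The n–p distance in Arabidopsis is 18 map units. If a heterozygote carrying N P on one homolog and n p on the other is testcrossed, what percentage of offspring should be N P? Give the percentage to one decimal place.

41.0%

A map distance of 18 map units corresponds to a recombination frequency of 0.180.
The F1 is N P / n p, so N P is a parental gamete class with expected frequency (1 − r)/2 = 0.820/2 = 0.4100.
That is 0.4100 = 41.0% of the progeny.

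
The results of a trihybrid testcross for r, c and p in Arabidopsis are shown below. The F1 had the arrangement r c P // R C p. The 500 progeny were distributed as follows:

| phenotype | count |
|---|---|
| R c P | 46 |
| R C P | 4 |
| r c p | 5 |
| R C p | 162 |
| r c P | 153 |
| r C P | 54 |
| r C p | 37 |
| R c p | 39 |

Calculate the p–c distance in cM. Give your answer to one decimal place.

The two rarest classes, r c p and R C P, are the double crossovers. Comparing them with the parentals, only the p allele has switched, so p is the middle locus and the order is r – p – c.
Crossovers in the p–c interval produce the single-crossover classes r C P and R c p (54 + 39 = 93) plus the double crossovers (9).
RF(p–c) = (93 + 9) / 500 = 102/500 = 0.2040 → 20.4 cM.

20.4 cM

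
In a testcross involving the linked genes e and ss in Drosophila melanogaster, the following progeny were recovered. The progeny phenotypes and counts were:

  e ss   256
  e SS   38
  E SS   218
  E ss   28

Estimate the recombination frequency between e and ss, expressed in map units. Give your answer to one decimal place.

The two most frequent classes, E SS (218) and e ss (256), are the parental types, so the F1 was E SS / e ss.
The recombinant classes are E ss and e SS: 28 + 38 = 66.
Recombination frequency = 66/540 = 0.1222 ≈ 12.2%, i.e. 12.2 map units.

12.2 map units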